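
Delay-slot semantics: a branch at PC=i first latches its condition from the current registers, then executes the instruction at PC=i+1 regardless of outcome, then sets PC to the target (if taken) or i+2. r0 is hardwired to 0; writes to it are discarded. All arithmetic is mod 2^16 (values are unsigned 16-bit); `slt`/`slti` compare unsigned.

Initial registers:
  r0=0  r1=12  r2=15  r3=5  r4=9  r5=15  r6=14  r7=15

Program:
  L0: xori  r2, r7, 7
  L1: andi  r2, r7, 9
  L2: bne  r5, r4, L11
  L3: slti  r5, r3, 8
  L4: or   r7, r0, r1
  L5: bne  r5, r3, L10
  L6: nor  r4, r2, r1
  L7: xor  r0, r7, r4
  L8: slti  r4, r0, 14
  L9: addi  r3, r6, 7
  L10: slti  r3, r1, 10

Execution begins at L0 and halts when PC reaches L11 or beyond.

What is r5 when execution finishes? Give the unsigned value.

1

#0 xori  r2, r7, 7 ; 0/12/8/5/9/15/14/15
#1 andi  r2, r7, 9 ; 0/12/9/5/9/15/14/15
#2 bne  r5, r4, L11 ; 0/12/9/5/9/15/14/15 ; →target
#3 slti  r5, r3, 8 ; 0/12/9/5/9/1/14/15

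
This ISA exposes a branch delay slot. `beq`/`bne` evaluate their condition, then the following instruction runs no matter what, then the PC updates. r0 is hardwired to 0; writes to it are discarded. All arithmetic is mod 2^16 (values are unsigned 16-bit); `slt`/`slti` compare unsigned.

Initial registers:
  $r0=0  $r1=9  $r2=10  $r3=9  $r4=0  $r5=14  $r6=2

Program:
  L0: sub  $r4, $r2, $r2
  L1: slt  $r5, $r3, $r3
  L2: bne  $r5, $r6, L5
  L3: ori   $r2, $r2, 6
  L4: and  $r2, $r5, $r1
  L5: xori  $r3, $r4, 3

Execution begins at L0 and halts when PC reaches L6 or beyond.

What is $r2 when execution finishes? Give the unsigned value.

#0 sub  $r4, $r2, $r2 ; 0/9/10/9/0/14/2
#1 slt  $r5, $r3, $r3 ; 0/9/10/9/0/0/2
#2 bne  $r5, $r6, L5 ; 0/9/10/9/0/0/2 ; →target
#3 ori   $r2, $r2, 6 ; 0/9/14/9/0/0/2
#5 xori  $r3, $r4, 3 ; 0/9/14/3/0/0/2

14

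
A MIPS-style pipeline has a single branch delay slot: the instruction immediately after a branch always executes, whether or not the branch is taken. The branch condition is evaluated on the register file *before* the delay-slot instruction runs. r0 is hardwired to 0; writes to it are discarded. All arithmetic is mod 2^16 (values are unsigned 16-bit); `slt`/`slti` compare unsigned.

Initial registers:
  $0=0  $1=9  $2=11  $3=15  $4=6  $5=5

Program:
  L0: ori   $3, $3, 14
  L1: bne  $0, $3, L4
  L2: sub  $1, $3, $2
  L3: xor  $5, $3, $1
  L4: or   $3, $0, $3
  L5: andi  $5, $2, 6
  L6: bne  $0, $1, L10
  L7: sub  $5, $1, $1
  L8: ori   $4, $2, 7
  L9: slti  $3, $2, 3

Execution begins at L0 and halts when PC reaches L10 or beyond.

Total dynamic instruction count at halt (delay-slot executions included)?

#0 ori   $3, $3, 14 ; 0/9/11/15/6/5
#1 bne  $0, $3, L4 ; 0/9/11/15/6/5 ; →target
#2 sub  $1, $3, $2 ; 0/4/11/15/6/5
#4 or   $3, $0, $3 ; 0/4/11/15/6/5
#5 andi  $5, $2, 6 ; 0/4/11/15/6/2
#6 bne  $0, $1, L10 ; 0/4/11/15/6/2 ; →target
#7 sub  $5, $1, $1 ; 0/4/11/15/6/0

7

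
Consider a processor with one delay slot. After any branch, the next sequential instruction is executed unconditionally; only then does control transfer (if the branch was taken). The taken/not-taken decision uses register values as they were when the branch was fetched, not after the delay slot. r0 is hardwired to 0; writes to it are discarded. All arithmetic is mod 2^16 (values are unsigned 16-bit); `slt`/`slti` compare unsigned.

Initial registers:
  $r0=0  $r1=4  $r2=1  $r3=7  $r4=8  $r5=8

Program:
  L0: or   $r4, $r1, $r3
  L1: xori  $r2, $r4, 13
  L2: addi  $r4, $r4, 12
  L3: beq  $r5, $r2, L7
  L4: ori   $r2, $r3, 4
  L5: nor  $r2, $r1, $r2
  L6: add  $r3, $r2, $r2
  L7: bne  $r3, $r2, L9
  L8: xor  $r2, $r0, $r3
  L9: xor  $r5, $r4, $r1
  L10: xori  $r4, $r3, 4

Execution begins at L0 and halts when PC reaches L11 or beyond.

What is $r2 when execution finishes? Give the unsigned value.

[0] or   $r4, $r1, $r3  →  {$r0:0, $r1:4, $r2:1, $r3:7, $r4:7, $r5:8}
[1] xori  $r2, $r4, 13  →  {$r0:0, $r1:4, $r2:10, $r3:7, $r4:7, $r5:8}
[2] addi  $r4, $r4, 12  →  {$r0:0, $r1:4, $r2:10, $r3:7, $r4:19, $r5:8}
[3] beq  $r5, $r2, L7  →  {$r0:0, $r1:4, $r2:10, $r3:7, $r4:19, $r5:8}  ⟨branch fallthrough⟩
[4] ori   $r2, $r3, 4  →  {$r0:0, $r1:4, $r2:7, $r3:7, $r4:19, $r5:8}
[5] nor  $r2, $r1, $r2  →  {$r0:0, $r1:4, $r2:65528, $r3:7, $r4:19, $r5:8}
[6] add  $r3, $r2, $r2  →  {$r0:0, $r1:4, $r2:65528, $r3:65520, $r4:19, $r5:8}
[7] bne  $r3, $r2, L9  →  {$r0:0, $r1:4, $r2:65528, $r3:65520, $r4:19, $r5:8}  ⟨branch taken⟩
[8] xor  $r2, $r0, $r3  →  {$r0:0, $r1:4, $r2:65520, $r3:65520, $r4:19, $r5:8}
[9] xor  $r5, $r4, $r1  →  {$r0:0, $r1:4, $r2:65520, $r3:65520, $r4:19, $r5:23}
[10] xori  $r4, $r3, 4  →  {$r0:0, $r1:4, $r2:65520, $r3:65520, $r4:65524, $r5:23}

65520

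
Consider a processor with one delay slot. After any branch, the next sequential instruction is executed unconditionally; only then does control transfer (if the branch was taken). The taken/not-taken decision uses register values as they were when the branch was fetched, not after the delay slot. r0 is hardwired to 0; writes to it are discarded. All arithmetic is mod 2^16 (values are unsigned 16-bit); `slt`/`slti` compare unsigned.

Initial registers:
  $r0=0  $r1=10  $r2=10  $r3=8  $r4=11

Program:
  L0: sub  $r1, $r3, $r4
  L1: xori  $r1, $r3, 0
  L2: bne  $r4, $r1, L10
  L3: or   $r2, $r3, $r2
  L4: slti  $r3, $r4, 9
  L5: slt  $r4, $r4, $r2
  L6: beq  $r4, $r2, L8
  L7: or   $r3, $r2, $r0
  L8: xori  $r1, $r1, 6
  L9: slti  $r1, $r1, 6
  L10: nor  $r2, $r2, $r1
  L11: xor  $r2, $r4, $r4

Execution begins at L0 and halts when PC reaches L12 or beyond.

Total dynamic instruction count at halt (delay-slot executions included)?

6

[0] sub  $r1, $r3, $r4  →  {$r0:0, $r1:65533, $r2:10, $r3:8, $r4:11}
[1] xori  $r1, $r3, 0  →  {$r0:0, $r1:8, $r2:10, $r3:8, $r4:11}
[2] bne  $r4, $r1, L10  →  {$r0:0, $r1:8, $r2:10, $r3:8, $r4:11}  ⟨branch taken⟩
[3] or   $r2, $r3, $r2  →  {$r0:0, $r1:8, $r2:10, $r3:8, $r4:11}
[10] nor  $r2, $r2, $r1  →  {$r0:0, $r1:8, $r2:65525, $r3:8, $r4:11}
[11] xor  $r2, $r4, $r4  →  {$r0:0, $r1:8, $r2:0, $r3:8, $r4:11}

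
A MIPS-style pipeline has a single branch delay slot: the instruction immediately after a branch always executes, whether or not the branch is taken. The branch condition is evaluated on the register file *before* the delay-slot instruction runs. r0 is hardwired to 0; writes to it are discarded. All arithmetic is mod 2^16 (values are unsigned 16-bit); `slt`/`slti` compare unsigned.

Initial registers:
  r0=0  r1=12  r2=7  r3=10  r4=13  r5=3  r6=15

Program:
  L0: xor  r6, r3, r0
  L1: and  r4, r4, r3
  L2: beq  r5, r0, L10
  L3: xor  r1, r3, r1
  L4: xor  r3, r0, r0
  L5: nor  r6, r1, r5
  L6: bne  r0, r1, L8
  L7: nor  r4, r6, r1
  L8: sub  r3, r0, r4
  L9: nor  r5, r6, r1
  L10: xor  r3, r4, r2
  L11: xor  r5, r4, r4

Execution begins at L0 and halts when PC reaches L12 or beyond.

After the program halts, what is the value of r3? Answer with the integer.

6

PC=0  xor  r6, r3, r0        | r0=0 r1=12 r2=7 r3=10 r4=13 r5=3 r6=10
PC=1  and  r4, r4, r3        | r0=0 r1=12 r2=7 r3=10 r4=8 r5=3 r6=10
PC=2  beq  r5, r0, L10       | r0=0 r1=12 r2=7 r3=10 r4=8 r5=3 r6=10  [not taken]
PC=3  xor  r1, r3, r1        | r0=0 r1=6 r2=7 r3=10 r4=8 r5=3 r6=10
PC=4  xor  r3, r0, r0        | r0=0 r1=6 r2=7 r3=0 r4=8 r5=3 r6=10
PC=5  nor  r6, r1, r5        | r0=0 r1=6 r2=7 r3=0 r4=8 r5=3 r6=65528
PC=6  bne  r0, r1, L8        | r0=0 r1=6 r2=7 r3=0 r4=8 r5=3 r6=65528  [TAKEN]
PC=7  nor  r4, r6, r1        | r0=0 r1=6 r2=7 r3=0 r4=1 r5=3 r6=65528
PC=8  sub  r3, r0, r4        | r0=0 r1=6 r2=7 r3=65535 r4=1 r5=3 r6=65528
PC=9  nor  r5, r6, r1        | r0=0 r1=6 r2=7 r3=65535 r4=1 r5=1 r6=65528
PC=10 xor  r3, r4, r2        | r0=0 r1=6 r2=7 r3=6 r4=1 r5=1 r6=65528
PC=11 xor  r5, r4, r4        | r0=0 r1=6 r2=7 r3=6 r4=1 r5=0 r6=65528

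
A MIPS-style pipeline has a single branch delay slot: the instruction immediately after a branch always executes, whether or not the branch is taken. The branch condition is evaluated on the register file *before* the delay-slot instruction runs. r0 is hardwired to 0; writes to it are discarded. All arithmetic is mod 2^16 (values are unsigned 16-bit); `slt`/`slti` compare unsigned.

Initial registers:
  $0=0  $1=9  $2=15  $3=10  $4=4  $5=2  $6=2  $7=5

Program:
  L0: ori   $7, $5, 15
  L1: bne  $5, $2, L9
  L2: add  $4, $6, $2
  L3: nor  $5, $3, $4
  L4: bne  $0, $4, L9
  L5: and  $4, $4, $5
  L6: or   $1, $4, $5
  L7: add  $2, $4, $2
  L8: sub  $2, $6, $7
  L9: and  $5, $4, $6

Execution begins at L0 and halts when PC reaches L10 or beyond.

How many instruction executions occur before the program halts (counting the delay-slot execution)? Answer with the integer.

4

PC=0  ori   $7, $5, 15       | $0=0 $1=9 $2=15 $3=10 $4=4 $5=2 $6=2 $7=15
PC=1  bne  $5, $2, L9        | $0=0 $1=9 $2=15 $3=10 $4=4 $5=2 $6=2 $7=15  [TAKEN]
PC=2  add  $4, $6, $2        | $0=0 $1=9 $2=15 $3=10 $4=17 $5=2 $6=2 $7=15
PC=9  and  $5, $4, $6        | $0=0 $1=9 $2=15 $3=10 $4=17 $5=0 $6=2 $7=15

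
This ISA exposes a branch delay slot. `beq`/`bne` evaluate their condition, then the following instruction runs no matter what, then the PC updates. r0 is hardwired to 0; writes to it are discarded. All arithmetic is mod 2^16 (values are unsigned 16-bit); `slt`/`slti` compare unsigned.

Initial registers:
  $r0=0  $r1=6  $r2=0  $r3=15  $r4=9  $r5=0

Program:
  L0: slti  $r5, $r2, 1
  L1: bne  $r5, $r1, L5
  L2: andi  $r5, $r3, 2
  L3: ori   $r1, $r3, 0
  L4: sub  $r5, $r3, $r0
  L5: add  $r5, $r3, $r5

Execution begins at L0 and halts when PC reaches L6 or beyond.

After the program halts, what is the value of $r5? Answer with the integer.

17

#0 slti  $r5, $r2, 1 ; 0/6/0/15/9/1
#1 bne  $r5, $r1, L5 ; 0/6/0/15/9/1 ; →target
#2 andi  $r5, $r3, 2 ; 0/6/0/15/9/2
#5 add  $r5, $r3, $r5 ; 0/6/0/15/9/17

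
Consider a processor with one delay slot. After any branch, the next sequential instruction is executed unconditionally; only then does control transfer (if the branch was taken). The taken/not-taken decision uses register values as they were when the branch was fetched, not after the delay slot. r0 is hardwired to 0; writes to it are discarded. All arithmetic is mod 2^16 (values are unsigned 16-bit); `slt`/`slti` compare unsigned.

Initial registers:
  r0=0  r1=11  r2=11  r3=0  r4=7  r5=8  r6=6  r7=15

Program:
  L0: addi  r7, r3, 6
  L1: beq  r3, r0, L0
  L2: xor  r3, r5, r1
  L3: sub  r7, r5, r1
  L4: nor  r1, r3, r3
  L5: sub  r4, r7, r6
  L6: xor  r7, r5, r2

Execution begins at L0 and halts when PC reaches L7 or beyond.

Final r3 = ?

#0 addi  r7, r3, 6 ; 0/11/11/0/7/8/6/6
#1 beq  r3, r0, L0 ; 0/11/11/0/7/8/6/6 ; →target
#2 xor  r3, r5, r1 ; 0/11/11/3/7/8/6/6
#0 addi  r7, r3, 6 ; 0/11/11/3/7/8/6/9
#1 beq  r3, r0, L0 ; 0/11/11/3/7/8/6/9 ; →fallthru
#2 xor  r3, r5, r1 ; 0/11/11/3/7/8/6/9
#3 sub  r7, r5, r1 ; 0/11/11/3/7/8/6/65533
#4 nor  r1, r3, r3 ; 0/65532/11/3/7/8/6/65533
#5 sub  r4, r7, r6 ; 0/65532/11/3/65527/8/6/65533
#6 xor  r7, r5, r2 ; 0/65532/11/3/65527/8/6/3

3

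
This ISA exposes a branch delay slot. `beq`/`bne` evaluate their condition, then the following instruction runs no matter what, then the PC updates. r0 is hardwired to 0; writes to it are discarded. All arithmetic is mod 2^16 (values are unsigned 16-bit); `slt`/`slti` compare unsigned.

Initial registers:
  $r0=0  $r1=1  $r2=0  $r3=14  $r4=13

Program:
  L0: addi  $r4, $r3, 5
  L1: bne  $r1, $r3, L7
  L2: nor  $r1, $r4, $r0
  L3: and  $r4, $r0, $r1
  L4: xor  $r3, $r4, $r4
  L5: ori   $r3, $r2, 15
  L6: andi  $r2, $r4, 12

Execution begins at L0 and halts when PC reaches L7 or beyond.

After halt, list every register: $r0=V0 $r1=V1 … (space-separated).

$r0=0 $r1=65516 $r2=0 $r3=14 $r4=19

[0] addi  $r4, $r3, 5  →  {$r0:0, $r1:1, $r2:0, $r3:14, $r4:19}
[1] bne  $r1, $r3, L7  →  {$r0:0, $r1:1, $r2:0, $r3:14, $r4:19}  ⟨branch taken⟩
[2] nor  $r1, $r4, $r0  →  {$r0:0, $r1:65516, $r2:0, $r3:14, $r4:19}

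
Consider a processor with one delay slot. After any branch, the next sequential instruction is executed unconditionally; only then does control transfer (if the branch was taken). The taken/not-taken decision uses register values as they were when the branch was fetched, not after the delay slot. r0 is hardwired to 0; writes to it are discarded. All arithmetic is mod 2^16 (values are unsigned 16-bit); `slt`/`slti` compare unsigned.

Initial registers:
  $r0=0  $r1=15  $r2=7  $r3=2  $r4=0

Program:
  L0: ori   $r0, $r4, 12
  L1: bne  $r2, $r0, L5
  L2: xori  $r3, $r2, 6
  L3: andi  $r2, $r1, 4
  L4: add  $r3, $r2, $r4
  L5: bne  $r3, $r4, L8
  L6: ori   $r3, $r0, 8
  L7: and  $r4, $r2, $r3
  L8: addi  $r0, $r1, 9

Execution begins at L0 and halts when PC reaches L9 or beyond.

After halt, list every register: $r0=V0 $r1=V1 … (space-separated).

#0 ori   $r0, $r4, 12 ; 0/15/7/2/0
#1 bne  $r2, $r0, L5 ; 0/15/7/2/0 ; →target
#2 xori  $r3, $r2, 6 ; 0/15/7/1/0
#5 bne  $r3, $r4, L8 ; 0/15/7/1/0 ; →target
#6 ori   $r3, $r0, 8 ; 0/15/7/8/0
#8 addi  $r0, $r1, 9 ; 0/15/7/8/0

$r0=0 $r1=15 $r2=7 $r3=8 $r4=0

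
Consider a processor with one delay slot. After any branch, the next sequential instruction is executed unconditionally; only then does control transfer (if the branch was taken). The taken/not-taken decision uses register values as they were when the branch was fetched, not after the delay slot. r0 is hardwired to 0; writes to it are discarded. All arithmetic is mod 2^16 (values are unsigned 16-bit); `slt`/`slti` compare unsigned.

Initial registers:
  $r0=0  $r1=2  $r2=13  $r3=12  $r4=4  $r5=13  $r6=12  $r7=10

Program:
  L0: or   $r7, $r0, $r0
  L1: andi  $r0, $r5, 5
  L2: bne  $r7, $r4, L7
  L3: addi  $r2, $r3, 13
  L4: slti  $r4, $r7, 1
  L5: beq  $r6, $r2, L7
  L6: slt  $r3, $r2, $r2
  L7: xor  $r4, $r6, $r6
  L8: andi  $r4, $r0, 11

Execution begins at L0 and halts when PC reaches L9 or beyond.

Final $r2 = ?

[0] or   $r7, $r0, $r0  →  {$r0:0, $r1:2, $r2:13, $r3:12, $r4:4, $r5:13, $r6:12, $r7:0}
[1] andi  $r0, $r5, 5  →  {$r0:0, $r1:2, $r2:13, $r3:12, $r4:4, $r5:13, $r6:12, $r7:0}
[2] bne  $r7, $r4, L7  →  {$r0:0, $r1:2, $r2:13, $r3:12, $r4:4, $r5:13, $r6:12, $r7:0}  ⟨branch taken⟩
[3] addi  $r2, $r3, 13  →  {$r0:0, $r1:2, $r2:25, $r3:12, $r4:4, $r5:13, $r6:12, $r7:0}
[7] xor  $r4, $r6, $r6  →  {$r0:0, $r1:2, $r2:25, $r3:12, $r4:0, $r5:13, $r6:12, $r7:0}
[8] andi  $r4, $r0, 11  →  {$r0:0, $r1:2, $r2:25, $r3:12, $r4:0, $r5:13, $r6:12, $r7:0}

25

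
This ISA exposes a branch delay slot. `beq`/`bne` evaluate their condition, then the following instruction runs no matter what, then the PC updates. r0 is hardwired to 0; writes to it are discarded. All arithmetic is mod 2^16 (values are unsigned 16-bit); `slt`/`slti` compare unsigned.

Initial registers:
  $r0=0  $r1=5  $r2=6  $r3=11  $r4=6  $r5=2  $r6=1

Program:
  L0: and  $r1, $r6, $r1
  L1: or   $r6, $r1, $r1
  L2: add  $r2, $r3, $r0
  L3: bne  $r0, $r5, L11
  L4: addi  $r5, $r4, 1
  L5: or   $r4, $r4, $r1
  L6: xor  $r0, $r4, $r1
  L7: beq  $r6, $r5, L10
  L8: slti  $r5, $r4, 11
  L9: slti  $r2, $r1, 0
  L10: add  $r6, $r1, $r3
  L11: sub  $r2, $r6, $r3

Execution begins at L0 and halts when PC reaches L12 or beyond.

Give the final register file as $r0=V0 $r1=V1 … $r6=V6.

$r0=0 $r1=1 $r2=65526 $r3=11 $r4=6 $r5=7 $r6=1

#0 and  $r1, $r6, $r1 ; 0/1/6/11/6/2/1
#1 or   $r6, $r1, $r1 ; 0/1/6/11/6/2/1
#2 add  $r2, $r3, $r0 ; 0/1/11/11/6/2/1
#3 bne  $r0, $r5, L11 ; 0/1/11/11/6/2/1 ; →target
#4 addi  $r5, $r4, 1 ; 0/1/11/11/6/7/1
#11 sub  $r2, $r6, $r3 ; 0/1/65526/11/6/7/1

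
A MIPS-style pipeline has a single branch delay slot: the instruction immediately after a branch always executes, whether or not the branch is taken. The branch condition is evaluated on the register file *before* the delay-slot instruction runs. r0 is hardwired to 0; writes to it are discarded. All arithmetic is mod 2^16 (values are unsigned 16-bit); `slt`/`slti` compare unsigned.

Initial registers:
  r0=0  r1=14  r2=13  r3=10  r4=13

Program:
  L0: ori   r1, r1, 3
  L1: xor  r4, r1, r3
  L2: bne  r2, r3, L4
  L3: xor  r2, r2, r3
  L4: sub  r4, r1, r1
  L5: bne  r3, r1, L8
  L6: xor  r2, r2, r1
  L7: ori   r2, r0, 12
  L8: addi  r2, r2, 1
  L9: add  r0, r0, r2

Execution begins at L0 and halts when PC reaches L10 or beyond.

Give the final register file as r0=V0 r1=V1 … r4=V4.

PC=0  ori   r1, r1, 3        | r0=0 r1=15 r2=13 r3=10 r4=13
PC=1  xor  r4, r1, r3        | r0=0 r1=15 r2=13 r3=10 r4=5
PC=2  bne  r2, r3, L4        | r0=0 r1=15 r2=13 r3=10 r4=5  [TAKEN]
PC=3  xor  r2, r2, r3        | r0=0 r1=15 r2=7 r3=10 r4=5
PC=4  sub  r4, r1, r1        | r0=0 r1=15 r2=7 r3=10 r4=0
PC=5  bne  r3, r1, L8        | r0=0 r1=15 r2=7 r3=10 r4=0  [TAKEN]
PC=6  xor  r2, r2, r1        | r0=0 r1=15 r2=8 r3=10 r4=0
PC=8  addi  r2, r2, 1        | r0=0 r1=15 r2=9 r3=10 r4=0
PC=9  add  r0, r0, r2        | r0=0 r1=15 r2=9 r3=10 r4=0

r0=0 r1=15 r2=9 r3=10 r4=0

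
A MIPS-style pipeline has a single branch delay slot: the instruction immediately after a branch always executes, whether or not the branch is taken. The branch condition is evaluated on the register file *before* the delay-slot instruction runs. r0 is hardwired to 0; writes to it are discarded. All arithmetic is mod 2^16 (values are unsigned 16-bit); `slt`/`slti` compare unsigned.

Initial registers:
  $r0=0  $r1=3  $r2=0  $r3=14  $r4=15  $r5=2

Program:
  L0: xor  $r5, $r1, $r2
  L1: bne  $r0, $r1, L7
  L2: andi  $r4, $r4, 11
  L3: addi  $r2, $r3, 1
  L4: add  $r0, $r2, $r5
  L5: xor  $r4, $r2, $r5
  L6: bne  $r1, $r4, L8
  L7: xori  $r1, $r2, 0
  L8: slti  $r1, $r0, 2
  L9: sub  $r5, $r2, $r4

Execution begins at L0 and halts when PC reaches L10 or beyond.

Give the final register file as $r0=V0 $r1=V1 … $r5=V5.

$r0=0 $r1=1 $r2=0 $r3=14 $r4=11 $r5=65525

  step pc=0: xor  $r5, $r1, $r2  regs=(0,3,0,14,15,3)
  step pc=1: bne  $r0, $r1, L7  cond=T  regs=(0,3,0,14,15,3)
  step pc=2: andi  $r4, $r4, 11  regs=(0,3,0,14,11,3)
  step pc=7: xori  $r1, $r2, 0  regs=(0,0,0,14,11,3)
  step pc=8: slti  $r1, $r0, 2  regs=(0,1,0,14,11,3)
  step pc=9: sub  $r5, $r2, $r4  regs=(0,1,0,14,11,65525)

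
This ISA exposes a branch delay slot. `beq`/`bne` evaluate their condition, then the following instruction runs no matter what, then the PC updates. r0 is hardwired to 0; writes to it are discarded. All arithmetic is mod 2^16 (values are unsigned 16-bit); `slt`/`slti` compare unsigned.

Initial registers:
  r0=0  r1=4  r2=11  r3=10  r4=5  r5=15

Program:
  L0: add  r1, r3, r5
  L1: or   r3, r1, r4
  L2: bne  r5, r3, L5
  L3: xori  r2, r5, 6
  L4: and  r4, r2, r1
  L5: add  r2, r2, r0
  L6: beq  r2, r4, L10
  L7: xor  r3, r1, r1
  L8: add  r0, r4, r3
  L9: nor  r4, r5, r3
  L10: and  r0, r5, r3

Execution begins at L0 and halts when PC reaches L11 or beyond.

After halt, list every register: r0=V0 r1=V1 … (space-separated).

  step pc=0: add  r1, r3, r5  regs=(0,25,11,10,5,15)
  step pc=1: or   r3, r1, r4  regs=(0,25,11,29,5,15)
  step pc=2: bne  r5, r3, L5  cond=T  regs=(0,25,11,29,5,15)
  step pc=3: xori  r2, r5, 6  regs=(0,25,9,29,5,15)
  step pc=5: add  r2, r2, r0  regs=(0,25,9,29,5,15)
  step pc=6: beq  r2, r4, L10  cond=F  regs=(0,25,9,29,5,15)
  step pc=7: xor  r3, r1, r1  regs=(0,25,9,0,5,15)
  step pc=8: add  r0, r4, r3  regs=(0,25,9,0,5,15)
  step pc=9: nor  r4, r5, r3  regs=(0,25,9,0,65520,15)
  step pc=10: and  r0, r5, r3  regs=(0,25,9,0,65520,15)

r0=0 r1=25 r2=9 r3=0 r4=65520 r5=15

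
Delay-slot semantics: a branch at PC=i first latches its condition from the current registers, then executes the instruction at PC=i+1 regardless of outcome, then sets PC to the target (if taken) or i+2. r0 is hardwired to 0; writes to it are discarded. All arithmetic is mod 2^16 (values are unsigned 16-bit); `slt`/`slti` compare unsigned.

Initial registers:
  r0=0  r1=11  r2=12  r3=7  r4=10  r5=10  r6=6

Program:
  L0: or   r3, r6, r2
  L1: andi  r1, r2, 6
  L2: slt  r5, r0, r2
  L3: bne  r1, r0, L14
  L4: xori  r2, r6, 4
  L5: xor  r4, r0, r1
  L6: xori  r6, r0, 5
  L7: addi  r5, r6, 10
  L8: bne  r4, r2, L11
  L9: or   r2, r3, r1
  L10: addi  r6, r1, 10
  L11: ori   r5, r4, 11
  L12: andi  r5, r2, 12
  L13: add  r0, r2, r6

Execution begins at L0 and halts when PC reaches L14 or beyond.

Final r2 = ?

2

[0] or   r3, r6, r2  →  {r0:0, r1:11, r2:12, r3:14, r4:10, r5:10, r6:6}
[1] andi  r1, r2, 6  →  {r0:0, r1:4, r2:12, r3:14, r4:10, r5:10, r6:6}
[2] slt  r5, r0, r2  →  {r0:0, r1:4, r2:12, r3:14, r4:10, r5:1, r6:6}
[3] bne  r1, r0, L14  →  {r0:0, r1:4, r2:12, r3:14, r4:10, r5:1, r6:6}  ⟨branch taken⟩
[4] xori  r2, r6, 4  →  {r0:0, r1:4, r2:2, r3:14, r4:10, r5:1, r6:6}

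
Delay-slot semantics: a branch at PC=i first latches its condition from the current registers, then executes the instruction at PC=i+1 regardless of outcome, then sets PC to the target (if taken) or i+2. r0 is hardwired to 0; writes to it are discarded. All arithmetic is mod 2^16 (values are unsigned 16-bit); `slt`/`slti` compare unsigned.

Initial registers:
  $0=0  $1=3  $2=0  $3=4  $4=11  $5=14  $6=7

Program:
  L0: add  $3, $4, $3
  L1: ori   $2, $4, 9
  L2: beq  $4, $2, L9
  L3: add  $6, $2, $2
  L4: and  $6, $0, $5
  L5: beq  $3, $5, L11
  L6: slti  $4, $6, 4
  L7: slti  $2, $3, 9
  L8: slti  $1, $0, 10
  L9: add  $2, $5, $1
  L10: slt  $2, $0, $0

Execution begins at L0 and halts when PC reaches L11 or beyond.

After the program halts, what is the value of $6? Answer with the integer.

22

PC=0  add  $3, $4, $3        | $0=0 $1=3 $2=0 $3=15 $4=11 $5=14 $6=7
PC=1  ori   $2, $4, 9        | $0=0 $1=3 $2=11 $3=15 $4=11 $5=14 $6=7
PC=2  beq  $4, $2, L9        | $0=0 $1=3 $2=11 $3=15 $4=11 $5=14 $6=7  [TAKEN]
PC=3  add  $6, $2, $2        | $0=0 $1=3 $2=11 $3=15 $4=11 $5=14 $6=22
PC=9  add  $2, $5, $1        | $0=0 $1=3 $2=17 $3=15 $4=11 $5=14 $6=22
PC=10 slt  $2, $0, $0        | $0=0 $1=3 $2=0 $3=15 $4=11 $5=14 $6=22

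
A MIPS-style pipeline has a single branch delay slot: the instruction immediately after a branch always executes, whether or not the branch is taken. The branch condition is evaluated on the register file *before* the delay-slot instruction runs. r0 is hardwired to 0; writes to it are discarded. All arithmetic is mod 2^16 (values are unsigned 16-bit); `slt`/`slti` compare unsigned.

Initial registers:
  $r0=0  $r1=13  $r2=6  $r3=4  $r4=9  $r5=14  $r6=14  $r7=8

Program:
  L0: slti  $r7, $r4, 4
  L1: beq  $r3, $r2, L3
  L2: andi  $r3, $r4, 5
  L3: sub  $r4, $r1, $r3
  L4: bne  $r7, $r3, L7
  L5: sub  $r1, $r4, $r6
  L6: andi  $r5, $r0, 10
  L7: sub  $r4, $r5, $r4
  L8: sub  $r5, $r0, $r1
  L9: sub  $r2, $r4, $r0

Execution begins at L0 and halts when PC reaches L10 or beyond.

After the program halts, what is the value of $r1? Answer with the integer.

65534

PC=0  slti  $r7, $r4, 4      | $r0=0 $r1=13 $r2=6 $r3=4 $r4=9 $r5=14 $r6=14 $r7=0
PC=1  beq  $r3, $r2, L3      | $r0=0 $r1=13 $r2=6 $r3=4 $r4=9 $r5=14 $r6=14 $r7=0  [not taken]
PC=2  andi  $r3, $r4, 5      | $r0=0 $r1=13 $r2=6 $r3=1 $r4=9 $r5=14 $r6=14 $r7=0
PC=3  sub  $r4, $r1, $r3     | $r0=0 $r1=13 $r2=6 $r3=1 $r4=12 $r5=14 $r6=14 $r7=0
PC=4  bne  $r7, $r3, L7      | $r0=0 $r1=13 $r2=6 $r3=1 $r4=12 $r5=14 $r6=14 $r7=0  [TAKEN]
PC=5  sub  $r1, $r4, $r6     | $r0=0 $r1=65534 $r2=6 $r3=1 $r4=12 $r5=14 $r6=14 $r7=0
PC=7  sub  $r4, $r5, $r4     | $r0=0 $r1=65534 $r2=6 $r3=1 $r4=2 $r5=14 $r6=14 $r7=0
PC=8  sub  $r5, $r0, $r1     | $r0=0 $r1=65534 $r2=6 $r3=1 $r4=2 $r5=2 $r6=14 $r7=0
PC=9  sub  $r2, $r4, $r0     | $r0=0 $r1=65534 $r2=2 $r3=1 $r4=2 $r5=2 $r6=14 $r7=0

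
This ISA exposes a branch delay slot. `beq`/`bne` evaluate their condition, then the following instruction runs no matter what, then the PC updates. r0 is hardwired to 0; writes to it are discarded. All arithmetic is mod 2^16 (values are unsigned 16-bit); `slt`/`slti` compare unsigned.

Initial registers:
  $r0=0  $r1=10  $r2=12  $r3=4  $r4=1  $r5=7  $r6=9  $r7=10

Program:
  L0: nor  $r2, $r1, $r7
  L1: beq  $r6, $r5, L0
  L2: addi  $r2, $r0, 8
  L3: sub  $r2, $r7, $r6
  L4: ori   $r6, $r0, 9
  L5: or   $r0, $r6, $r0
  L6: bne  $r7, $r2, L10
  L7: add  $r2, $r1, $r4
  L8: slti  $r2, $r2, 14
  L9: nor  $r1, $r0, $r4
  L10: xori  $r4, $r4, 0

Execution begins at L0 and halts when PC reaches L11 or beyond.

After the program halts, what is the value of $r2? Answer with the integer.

  step pc=0: nor  $r2, $r1, $r7  regs=(0,10,65525,4,1,7,9,10)
  step pc=1: beq  $r6, $r5, L0  cond=F  regs=(0,10,65525,4,1,7,9,10)
  step pc=2: addi  $r2, $r0, 8  regs=(0,10,8,4,1,7,9,10)
  step pc=3: sub  $r2, $r7, $r6  regs=(0,10,1,4,1,7,9,10)
  step pc=4: ori   $r6, $r0, 9  regs=(0,10,1,4,1,7,9,10)
  step pc=5: or   $r0, $r6, $r0  regs=(0,10,1,4,1,7,9,10)
  step pc=6: bne  $r7, $r2, L10  cond=T  regs=(0,10,1,4,1,7,9,10)
  step pc=7: add  $r2, $r1, $r4  regs=(0,10,11,4,1,7,9,10)
  step pc=10: xori  $r4, $r4, 0  regs=(0,10,11,4,1,7,9,10)

11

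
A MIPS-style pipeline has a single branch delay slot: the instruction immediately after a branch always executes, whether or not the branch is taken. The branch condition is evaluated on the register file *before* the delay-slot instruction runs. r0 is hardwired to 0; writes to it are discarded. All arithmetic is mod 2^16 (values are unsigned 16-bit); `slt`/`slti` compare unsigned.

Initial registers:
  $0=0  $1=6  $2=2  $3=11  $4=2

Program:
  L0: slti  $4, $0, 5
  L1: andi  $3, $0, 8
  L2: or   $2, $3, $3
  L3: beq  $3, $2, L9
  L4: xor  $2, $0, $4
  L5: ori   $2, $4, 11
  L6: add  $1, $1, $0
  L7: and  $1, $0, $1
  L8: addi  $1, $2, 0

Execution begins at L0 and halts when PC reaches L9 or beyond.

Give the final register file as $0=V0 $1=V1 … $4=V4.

[0] slti  $4, $0, 5  →  {$0:0, $1:6, $2:2, $3:11, $4:1}
[1] andi  $3, $0, 8  →  {$0:0, $1:6, $2:2, $3:0, $4:1}
[2] or   $2, $3, $3  →  {$0:0, $1:6, $2:0, $3:0, $4:1}
[3] beq  $3, $2, L9  →  {$0:0, $1:6, $2:0, $3:0, $4:1}  ⟨branch taken⟩
[4] xor  $2, $0, $4  →  {$0:0, $1:6, $2:1, $3:0, $4:1}

$0=0 $1=6 $2=1 $3=0 $4=1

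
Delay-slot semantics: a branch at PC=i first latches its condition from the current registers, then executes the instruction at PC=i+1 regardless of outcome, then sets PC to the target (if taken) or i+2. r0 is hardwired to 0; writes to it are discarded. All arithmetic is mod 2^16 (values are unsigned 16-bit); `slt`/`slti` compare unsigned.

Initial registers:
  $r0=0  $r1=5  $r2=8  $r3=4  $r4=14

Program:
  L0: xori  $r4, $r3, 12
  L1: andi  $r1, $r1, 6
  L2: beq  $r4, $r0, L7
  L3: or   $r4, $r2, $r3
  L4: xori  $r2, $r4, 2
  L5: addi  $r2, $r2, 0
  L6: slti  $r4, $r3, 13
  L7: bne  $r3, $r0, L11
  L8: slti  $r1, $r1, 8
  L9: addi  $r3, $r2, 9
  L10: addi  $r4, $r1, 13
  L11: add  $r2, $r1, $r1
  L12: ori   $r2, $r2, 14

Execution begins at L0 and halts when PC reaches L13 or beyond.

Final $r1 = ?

[0] xori  $r4, $r3, 12  →  {$r0:0, $r1:5, $r2:8, $r3:4, $r4:8}
[1] andi  $r1, $r1, 6  →  {$r0:0, $r1:4, $r2:8, $r3:4, $r4:8}
[2] beq  $r4, $r0, L7  →  {$r0:0, $r1:4, $r2:8, $r3:4, $r4:8}  ⟨branch fallthrough⟩
[3] or   $r4, $r2, $r3  →  {$r0:0, $r1:4, $r2:8, $r3:4, $r4:12}
[4] xori  $r2, $r4, 2  →  {$r0:0, $r1:4, $r2:14, $r3:4, $r4:12}
[5] addi  $r2, $r2, 0  →  {$r0:0, $r1:4, $r2:14, $r3:4, $r4:12}
[6] slti  $r4, $r3, 13  →  {$r0:0, $r1:4, $r2:14, $r3:4, $r4:1}
[7] bne  $r3, $r0, L11  →  {$r0:0, $r1:4, $r2:14, $r3:4, $r4:1}  ⟨branch taken⟩
[8] slti  $r1, $r1, 8  →  {$r0:0, $r1:1, $r2:14, $r3:4, $r4:1}
[11] add  $r2, $r1, $r1  →  {$r0:0, $r1:1, $r2:2, $r3:4, $r4:1}
[12] ori   $r2, $r2, 14  →  {$r0:0, $r1:1, $r2:14, $r3:4, $r4:1}

1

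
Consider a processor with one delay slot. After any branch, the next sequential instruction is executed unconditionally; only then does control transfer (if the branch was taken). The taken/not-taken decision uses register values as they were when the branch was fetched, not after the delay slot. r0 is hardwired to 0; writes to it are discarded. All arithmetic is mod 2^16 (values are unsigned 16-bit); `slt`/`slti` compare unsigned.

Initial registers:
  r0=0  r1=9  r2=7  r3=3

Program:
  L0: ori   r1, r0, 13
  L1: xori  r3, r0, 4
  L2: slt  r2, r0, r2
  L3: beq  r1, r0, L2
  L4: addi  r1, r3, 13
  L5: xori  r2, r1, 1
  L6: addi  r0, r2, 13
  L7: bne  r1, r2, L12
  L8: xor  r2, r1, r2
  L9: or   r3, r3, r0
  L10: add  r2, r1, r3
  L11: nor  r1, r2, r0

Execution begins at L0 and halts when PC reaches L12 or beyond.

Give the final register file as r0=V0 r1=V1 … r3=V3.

r0=0 r1=17 r2=1 r3=4

PC=0  ori   r1, r0, 13       | r0=0 r1=13 r2=7 r3=3
PC=1  xori  r3, r0, 4        | r0=0 r1=13 r2=7 r3=4
PC=2  slt  r2, r0, r2        | r0=0 r1=13 r2=1 r3=4
PC=3  beq  r1, r0, L2        | r0=0 r1=13 r2=1 r3=4  [not taken]
PC=4  addi  r1, r3, 13       | r0=0 r1=17 r2=1 r3=4
PC=5  xori  r2, r1, 1        | r0=0 r1=17 r2=16 r3=4
PC=6  addi  r0, r2, 13       | r0=0 r1=17 r2=16 r3=4
PC=7  bne  r1, r2, L12       | r0=0 r1=17 r2=16 r3=4  [TAKEN]
PC=8  xor  r2, r1, r2        | r0=0 r1=17 r2=1 r3=4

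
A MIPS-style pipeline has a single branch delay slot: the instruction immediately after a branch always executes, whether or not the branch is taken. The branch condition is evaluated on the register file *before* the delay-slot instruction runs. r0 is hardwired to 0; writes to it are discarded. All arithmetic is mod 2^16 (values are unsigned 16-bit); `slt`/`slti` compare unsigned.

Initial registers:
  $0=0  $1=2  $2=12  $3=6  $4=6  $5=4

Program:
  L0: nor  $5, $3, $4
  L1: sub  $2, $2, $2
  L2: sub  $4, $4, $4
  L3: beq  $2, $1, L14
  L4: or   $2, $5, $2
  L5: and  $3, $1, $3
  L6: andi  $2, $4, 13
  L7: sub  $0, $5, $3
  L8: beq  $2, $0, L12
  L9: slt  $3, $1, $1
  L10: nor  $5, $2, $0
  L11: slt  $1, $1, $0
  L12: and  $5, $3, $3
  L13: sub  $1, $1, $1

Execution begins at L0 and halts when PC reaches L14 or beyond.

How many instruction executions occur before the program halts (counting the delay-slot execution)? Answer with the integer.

[0] nor  $5, $3, $4  →  {$0:0, $1:2, $2:12, $3:6, $4:6, $5:65529}
[1] sub  $2, $2, $2  →  {$0:0, $1:2, $2:0, $3:6, $4:6, $5:65529}
[2] sub  $4, $4, $4  →  {$0:0, $1:2, $2:0, $3:6, $4:0, $5:65529}
[3] beq  $2, $1, L14  →  {$0:0, $1:2, $2:0, $3:6, $4:0, $5:65529}  ⟨branch fallthrough⟩
[4] or   $2, $5, $2  →  {$0:0, $1:2, $2:65529, $3:6, $4:0, $5:65529}
[5] and  $3, $1, $3  →  {$0:0, $1:2, $2:65529, $3:2, $4:0, $5:65529}
[6] andi  $2, $4, 13  →  {$0:0, $1:2, $2:0, $3:2, $4:0, $5:65529}
[7] sub  $0, $5, $3  →  {$0:0, $1:2, $2:0, $3:2, $4:0, $5:65529}
[8] beq  $2, $0, L12  →  {$0:0, $1:2, $2:0, $3:2, $4:0, $5:65529}  ⟨branch taken⟩
[9] slt  $3, $1, $1  →  {$0:0, $1:2, $2:0, $3:0, $4:0, $5:65529}
[12] and  $5, $3, $3  →  {$0:0, $1:2, $2:0, $3:0, $4:0, $5:0}
[13] sub  $1, $1, $1  →  {$0:0, $1:0, $2:0, $3:0, $4:0, $5:0}

12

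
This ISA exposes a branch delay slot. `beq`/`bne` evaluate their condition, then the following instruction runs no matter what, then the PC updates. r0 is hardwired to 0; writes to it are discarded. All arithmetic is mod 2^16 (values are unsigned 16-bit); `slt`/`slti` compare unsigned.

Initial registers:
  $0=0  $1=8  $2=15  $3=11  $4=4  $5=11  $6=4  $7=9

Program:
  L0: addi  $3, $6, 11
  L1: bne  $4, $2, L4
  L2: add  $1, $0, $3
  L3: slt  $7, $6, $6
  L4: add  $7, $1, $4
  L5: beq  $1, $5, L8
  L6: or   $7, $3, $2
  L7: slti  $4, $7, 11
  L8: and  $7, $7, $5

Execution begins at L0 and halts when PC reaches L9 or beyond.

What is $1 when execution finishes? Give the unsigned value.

15

#0 addi  $3, $6, 11 ; 0/8/15/15/4/11/4/9
#1 bne  $4, $2, L4 ; 0/8/15/15/4/11/4/9 ; →target
#2 add  $1, $0, $3 ; 0/15/15/15/4/11/4/9
#4 add  $7, $1, $4 ; 0/15/15/15/4/11/4/19
#5 beq  $1, $5, L8 ; 0/15/15/15/4/11/4/19 ; →fallthru
#6 or   $7, $3, $2 ; 0/15/15/15/4/11/4/15
#7 slti  $4, $7, 11 ; 0/15/15/15/0/11/4/15
#8 and  $7, $7, $5 ; 0/15/15/15/0/11/4/11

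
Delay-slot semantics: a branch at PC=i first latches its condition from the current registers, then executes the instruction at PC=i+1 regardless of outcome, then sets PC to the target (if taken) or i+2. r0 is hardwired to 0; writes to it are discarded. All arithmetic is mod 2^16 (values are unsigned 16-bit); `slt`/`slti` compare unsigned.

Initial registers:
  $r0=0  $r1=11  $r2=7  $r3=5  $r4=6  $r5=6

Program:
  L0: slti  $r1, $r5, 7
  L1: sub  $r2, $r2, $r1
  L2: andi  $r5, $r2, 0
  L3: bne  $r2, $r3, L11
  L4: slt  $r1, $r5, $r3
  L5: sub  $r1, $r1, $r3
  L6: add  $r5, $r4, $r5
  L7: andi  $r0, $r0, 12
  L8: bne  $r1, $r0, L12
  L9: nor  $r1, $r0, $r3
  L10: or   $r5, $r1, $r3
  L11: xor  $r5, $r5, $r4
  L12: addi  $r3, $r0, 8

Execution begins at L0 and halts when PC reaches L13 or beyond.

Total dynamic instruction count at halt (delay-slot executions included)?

7

PC=0  slti  $r1, $r5, 7      | $r0=0 $r1=1 $r2=7 $r3=5 $r4=6 $r5=6
PC=1  sub  $r2, $r2, $r1     | $r0=0 $r1=1 $r2=6 $r3=5 $r4=6 $r5=6
PC=2  andi  $r5, $r2, 0      | $r0=0 $r1=1 $r2=6 $r3=5 $r4=6 $r5=0
PC=3  bne  $r2, $r3, L11     | $r0=0 $r1=1 $r2=6 $r3=5 $r4=6 $r5=0  [TAKEN]
PC=4  slt  $r1, $r5, $r3     | $r0=0 $r1=1 $r2=6 $r3=5 $r4=6 $r5=0
PC=11 xor  $r5, $r5, $r4     | $r0=0 $r1=1 $r2=6 $r3=5 $r4=6 $r5=6
PC=12 addi  $r3, $r0, 8      | $r0=0 $r1=1 $r2=6 $r3=8 $r4=6 $r5=6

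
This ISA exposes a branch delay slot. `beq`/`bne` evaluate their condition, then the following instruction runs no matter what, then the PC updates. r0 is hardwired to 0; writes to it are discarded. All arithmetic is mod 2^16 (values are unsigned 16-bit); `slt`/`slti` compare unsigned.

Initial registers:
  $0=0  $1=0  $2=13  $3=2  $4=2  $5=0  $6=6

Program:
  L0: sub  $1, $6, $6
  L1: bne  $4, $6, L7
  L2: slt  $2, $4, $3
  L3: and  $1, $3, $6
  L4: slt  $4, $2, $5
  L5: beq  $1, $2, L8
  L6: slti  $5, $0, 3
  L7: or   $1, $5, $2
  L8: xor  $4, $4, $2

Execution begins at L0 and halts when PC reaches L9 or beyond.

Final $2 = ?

#0 sub  $1, $6, $6 ; 0/0/13/2/2/0/6
#1 bne  $4, $6, L7 ; 0/0/13/2/2/0/6 ; →target
#2 slt  $2, $4, $3 ; 0/0/0/2/2/0/6
#7 or   $1, $5, $2 ; 0/0/0/2/2/0/6
#8 xor  $4, $4, $2 ; 0/0/0/2/2/0/6

0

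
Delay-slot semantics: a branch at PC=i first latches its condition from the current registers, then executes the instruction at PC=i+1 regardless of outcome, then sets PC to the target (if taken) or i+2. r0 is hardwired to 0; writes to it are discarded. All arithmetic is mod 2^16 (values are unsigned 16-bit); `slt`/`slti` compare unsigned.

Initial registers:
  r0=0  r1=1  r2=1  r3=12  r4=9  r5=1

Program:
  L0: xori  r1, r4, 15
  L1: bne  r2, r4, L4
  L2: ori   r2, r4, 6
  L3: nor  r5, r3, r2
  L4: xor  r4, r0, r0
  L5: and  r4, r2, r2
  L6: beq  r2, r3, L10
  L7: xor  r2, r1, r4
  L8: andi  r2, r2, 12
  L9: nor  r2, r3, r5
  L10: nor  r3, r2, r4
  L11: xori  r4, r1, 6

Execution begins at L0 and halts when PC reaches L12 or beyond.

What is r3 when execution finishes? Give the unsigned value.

#0 xori  r1, r4, 15 ; 0/6/1/12/9/1
#1 bne  r2, r4, L4 ; 0/6/1/12/9/1 ; →target
#2 ori   r2, r4, 6 ; 0/6/15/12/9/1
#4 xor  r4, r0, r0 ; 0/6/15/12/0/1
#5 and  r4, r2, r2 ; 0/6/15/12/15/1
#6 beq  r2, r3, L10 ; 0/6/15/12/15/1 ; →fallthru
#7 xor  r2, r1, r4 ; 0/6/9/12/15/1
#8 andi  r2, r2, 12 ; 0/6/8/12/15/1
#9 nor  r2, r3, r5 ; 0/6/65522/12/15/1
#10 nor  r3, r2, r4 ; 0/6/65522/0/15/1
#11 xori  r4, r1, 6 ; 0/6/65522/0/0/1

0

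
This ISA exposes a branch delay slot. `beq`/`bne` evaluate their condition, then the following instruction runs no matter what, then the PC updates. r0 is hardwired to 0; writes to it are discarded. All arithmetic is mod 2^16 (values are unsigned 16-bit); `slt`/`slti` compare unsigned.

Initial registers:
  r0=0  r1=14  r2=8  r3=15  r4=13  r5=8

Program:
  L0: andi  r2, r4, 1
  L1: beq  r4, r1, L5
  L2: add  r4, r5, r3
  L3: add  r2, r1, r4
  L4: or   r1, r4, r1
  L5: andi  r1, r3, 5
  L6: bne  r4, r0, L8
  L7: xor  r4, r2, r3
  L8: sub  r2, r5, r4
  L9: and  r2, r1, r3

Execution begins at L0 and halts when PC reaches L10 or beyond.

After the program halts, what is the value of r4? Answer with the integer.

PC=0  andi  r2, r4, 1        | r0=0 r1=14 r2=1 r3=15 r4=13 r5=8
PC=1  beq  r4, r1, L5        | r0=0 r1=14 r2=1 r3=15 r4=13 r5=8  [not taken]
PC=2  add  r4, r5, r3        | r0=0 r1=14 r2=1 r3=15 r4=23 r5=8
PC=3  add  r2, r1, r4        | r0=0 r1=14 r2=37 r3=15 r4=23 r5=8
PC=4  or   r1, r4, r1        | r0=0 r1=31 r2=37 r3=15 r4=23 r5=8
PC=5  andi  r1, r3, 5        | r0=0 r1=5 r2=37 r3=15 r4=23 r5=8
PC=6  bne  r4, r0, L8        | r0=0 r1=5 r2=37 r3=15 r4=23 r5=8  [TAKEN]
PC=7  xor  r4, r2, r3        | r0=0 r1=5 r2=37 r3=15 r4=42 r5=8
PC=8  sub  r2, r5, r4        | r0=0 r1=5 r2=65502 r3=15 r4=42 r5=8
PC=9  and  r2, r1, r3        | r0=0 r1=5 r2=5 r3=15 r4=42 r5=8

42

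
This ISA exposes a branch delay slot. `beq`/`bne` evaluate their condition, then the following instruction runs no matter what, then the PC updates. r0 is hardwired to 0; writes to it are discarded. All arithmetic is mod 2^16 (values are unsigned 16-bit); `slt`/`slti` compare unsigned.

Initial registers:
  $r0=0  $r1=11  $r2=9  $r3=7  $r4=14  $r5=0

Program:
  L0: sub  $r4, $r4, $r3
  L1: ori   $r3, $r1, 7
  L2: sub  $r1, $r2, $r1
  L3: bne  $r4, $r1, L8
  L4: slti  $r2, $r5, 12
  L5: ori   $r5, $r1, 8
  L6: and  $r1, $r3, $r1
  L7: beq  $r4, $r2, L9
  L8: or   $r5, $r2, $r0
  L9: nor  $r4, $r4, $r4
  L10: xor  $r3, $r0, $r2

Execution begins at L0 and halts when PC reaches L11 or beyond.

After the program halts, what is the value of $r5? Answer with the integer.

[0] sub  $r4, $r4, $r3  →  {$r0:0, $r1:11, $r2:9, $r3:7, $r4:7, $r5:0}
[1] ori   $r3, $r1, 7  →  {$r0:0, $r1:11, $r2:9, $r3:15, $r4:7, $r5:0}
[2] sub  $r1, $r2, $r1  →  {$r0:0, $r1:65534, $r2:9, $r3:15, $r4:7, $r5:0}
[3] bne  $r4, $r1, L8  →  {$r0:0, $r1:65534, $r2:9, $r3:15, $r4:7, $r5:0}  ⟨branch taken⟩
[4] slti  $r2, $r5, 12  →  {$r0:0, $r1:65534, $r2:1, $r3:15, $r4:7, $r5:0}
[8] or   $r5, $r2, $r0  →  {$r0:0, $r1:65534, $r2:1, $r3:15, $r4:7, $r5:1}
[9] nor  $r4, $r4, $r4  →  {$r0:0, $r1:65534, $r2:1, $r3:15, $r4:65528, $r5:1}
[10] xor  $r3, $r0, $r2  →  {$r0:0, $r1:65534, $r2:1, $r3:1, $r4:65528, $r5:1}

1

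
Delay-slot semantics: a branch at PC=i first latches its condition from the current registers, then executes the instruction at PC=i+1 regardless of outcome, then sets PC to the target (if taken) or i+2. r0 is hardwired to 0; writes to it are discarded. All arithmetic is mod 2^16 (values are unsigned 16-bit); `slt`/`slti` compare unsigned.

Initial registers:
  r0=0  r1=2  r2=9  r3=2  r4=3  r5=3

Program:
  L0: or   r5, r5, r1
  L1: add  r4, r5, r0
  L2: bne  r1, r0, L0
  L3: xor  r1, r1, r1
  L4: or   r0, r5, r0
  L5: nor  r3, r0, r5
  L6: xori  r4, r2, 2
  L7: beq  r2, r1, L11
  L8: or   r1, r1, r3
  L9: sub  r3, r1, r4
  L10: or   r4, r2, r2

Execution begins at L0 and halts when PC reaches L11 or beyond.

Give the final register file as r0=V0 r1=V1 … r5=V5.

PC=0  or   r5, r5, r1        | r0=0 r1=2 r2=9 r3=2 r4=3 r5=3
PC=1  add  r4, r5, r0        | r0=0 r1=2 r2=9 r3=2 r4=3 r5=3
PC=2  bne  r1, r0, L0        | r0=0 r1=2 r2=9 r3=2 r4=3 r5=3  [TAKEN]
PC=3  xor  r1, r1, r1        | r0=0 r1=0 r2=9 r3=2 r4=3 r5=3
PC=0  or   r5, r5, r1        | r0=0 r1=0 r2=9 r3=2 r4=3 r5=3
PC=1  add  r4, r5, r0        | r0=0 r1=0 r2=9 r3=2 r4=3 r5=3
PC=2  bne  r1, r0, L0        | r0=0 r1=0 r2=9 r3=2 r4=3 r5=3  [not taken]
PC=3  xor  r1, r1, r1        | r0=0 r1=0 r2=9 r3=2 r4=3 r5=3
PC=4  or   r0, r5, r0        | r0=0 r1=0 r2=9 r3=2 r4=3 r5=3
PC=5  nor  r3, r0, r5        | r0=0 r1=0 r2=9 r3=65532 r4=3 r5=3
PC=6  xori  r4, r2, 2        | r0=0 r1=0 r2=9 r3=65532 r4=11 r5=3
PC=7  beq  r2, r1, L11       | r0=0 r1=0 r2=9 r3=65532 r4=11 r5=3  [not taken]
PC=8  or   r1, r1, r3        | r0=0 r1=65532 r2=9 r3=65532 r4=11 r5=3
PC=9  sub  r3, r1, r4        | r0=0 r1=65532 r2=9 r3=65521 r4=11 r5=3
PC=10 or   r4, r2, r2        | r0=0 r1=65532 r2=9 r3=65521 r4=9 r5=3

r0=0 r1=65532 r2=9 r3=65521 r4=9 r5=3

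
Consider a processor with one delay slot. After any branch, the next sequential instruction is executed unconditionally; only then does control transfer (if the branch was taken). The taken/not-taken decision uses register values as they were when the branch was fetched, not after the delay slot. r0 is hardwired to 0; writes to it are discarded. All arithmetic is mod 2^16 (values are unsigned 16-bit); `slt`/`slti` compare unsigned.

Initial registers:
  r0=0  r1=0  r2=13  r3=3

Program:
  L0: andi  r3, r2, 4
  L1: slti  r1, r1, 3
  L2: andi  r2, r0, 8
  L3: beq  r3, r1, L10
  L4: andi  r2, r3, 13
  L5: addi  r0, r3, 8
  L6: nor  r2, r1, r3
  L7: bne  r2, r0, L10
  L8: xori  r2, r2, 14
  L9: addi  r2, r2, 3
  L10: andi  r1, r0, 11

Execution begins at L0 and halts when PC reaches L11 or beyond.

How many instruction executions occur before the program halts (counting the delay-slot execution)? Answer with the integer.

10

  step pc=0: andi  r3, r2, 4  regs=(0,0,13,4)
  step pc=1: slti  r1, r1, 3  regs=(0,1,13,4)
  step pc=2: andi  r2, r0, 8  regs=(0,1,0,4)
  step pc=3: beq  r3, r1, L10  cond=F  regs=(0,1,0,4)
  step pc=4: andi  r2, r3, 13  regs=(0,1,4,4)
  step pc=5: addi  r0, r3, 8  regs=(0,1,4,4)
  step pc=6: nor  r2, r1, r3  regs=(0,1,65530,4)
  step pc=7: bne  r2, r0, L10  cond=T  regs=(0,1,65530,4)
  step pc=8: xori  r2, r2, 14  regs=(0,1,65524,4)
  step pc=10: andi  r1, r0, 11  regs=(0,0,65524,4)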